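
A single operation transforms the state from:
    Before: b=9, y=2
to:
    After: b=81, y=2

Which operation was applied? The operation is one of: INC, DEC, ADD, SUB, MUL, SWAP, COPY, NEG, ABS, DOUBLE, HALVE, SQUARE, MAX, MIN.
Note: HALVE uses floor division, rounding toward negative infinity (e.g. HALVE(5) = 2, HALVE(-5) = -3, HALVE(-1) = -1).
SQUARE(b)

Analyzing the change:
Before: b=9, y=2
After: b=81, y=2
Variable b changed from 9 to 81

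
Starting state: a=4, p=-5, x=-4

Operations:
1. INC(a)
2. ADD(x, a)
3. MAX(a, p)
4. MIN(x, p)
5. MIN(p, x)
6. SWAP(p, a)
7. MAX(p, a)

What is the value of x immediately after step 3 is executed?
x = 1

Tracing x through execution:
Initial: x = -4
After step 1 (INC(a)): x = -4
After step 2 (ADD(x, a)): x = 1
After step 3 (MAX(a, p)): x = 1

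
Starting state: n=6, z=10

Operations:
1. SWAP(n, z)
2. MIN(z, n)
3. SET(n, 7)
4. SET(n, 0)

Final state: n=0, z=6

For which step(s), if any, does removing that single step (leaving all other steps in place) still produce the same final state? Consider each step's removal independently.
Step(s) 1, 2, 3

Testing removal of each single step:
Without step 1: final = n=0, z=6 (same)
Without step 2: final = n=0, z=6 (same)
Without step 3: final = n=0, z=6 (same)
Without step 4: final = n=7, z=6 (different)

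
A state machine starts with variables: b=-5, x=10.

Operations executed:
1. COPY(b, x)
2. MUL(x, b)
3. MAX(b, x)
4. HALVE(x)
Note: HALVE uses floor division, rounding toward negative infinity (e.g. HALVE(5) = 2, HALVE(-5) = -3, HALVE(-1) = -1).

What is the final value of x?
x = 50

Tracing execution:
Step 1: COPY(b, x) → x = 10
Step 2: MUL(x, b) → x = 100
Step 3: MAX(b, x) → x = 100
Step 4: HALVE(x) → x = 50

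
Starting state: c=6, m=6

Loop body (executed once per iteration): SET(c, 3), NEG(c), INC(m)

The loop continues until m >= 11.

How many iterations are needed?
5

Tracing iterations:
Initial: c=6, m=6
After iteration 1: c=-3, m=7
After iteration 2: c=-3, m=8
After iteration 3: c=-3, m=9
After iteration 4: c=-3, m=10
After iteration 5: c=-3, m=11
m >= 11 now holds, so the loop exits after 5 iterations.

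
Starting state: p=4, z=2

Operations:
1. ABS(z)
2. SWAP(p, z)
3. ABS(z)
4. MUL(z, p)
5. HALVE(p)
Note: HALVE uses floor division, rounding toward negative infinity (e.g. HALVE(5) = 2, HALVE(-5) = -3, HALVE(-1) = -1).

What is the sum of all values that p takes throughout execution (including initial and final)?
15

Values of p at each step:
Initial: p = 4
After step 1: p = 4
After step 2: p = 2
After step 3: p = 2
After step 4: p = 2
After step 5: p = 1
Sum = 4 + 4 + 2 + 2 + 2 + 1 = 15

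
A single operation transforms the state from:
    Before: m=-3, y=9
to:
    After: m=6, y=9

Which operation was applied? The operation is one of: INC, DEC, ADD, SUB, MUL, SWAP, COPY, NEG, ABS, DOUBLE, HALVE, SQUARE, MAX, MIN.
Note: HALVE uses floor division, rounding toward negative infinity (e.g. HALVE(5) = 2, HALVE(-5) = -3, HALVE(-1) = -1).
ADD(m, y)

Analyzing the change:
Before: m=-3, y=9
After: m=6, y=9
Variable m changed from -3 to 6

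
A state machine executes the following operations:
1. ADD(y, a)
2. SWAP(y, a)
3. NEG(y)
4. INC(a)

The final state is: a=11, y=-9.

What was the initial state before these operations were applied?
a=9, y=1

Working backwards:
Final state: a=11, y=-9
Before step 4 (INC(a)): a=10, y=-9
Before step 3 (NEG(y)): a=10, y=9
Before step 2 (SWAP(y, a)): a=9, y=10
Before step 1 (ADD(y, a)): a=9, y=1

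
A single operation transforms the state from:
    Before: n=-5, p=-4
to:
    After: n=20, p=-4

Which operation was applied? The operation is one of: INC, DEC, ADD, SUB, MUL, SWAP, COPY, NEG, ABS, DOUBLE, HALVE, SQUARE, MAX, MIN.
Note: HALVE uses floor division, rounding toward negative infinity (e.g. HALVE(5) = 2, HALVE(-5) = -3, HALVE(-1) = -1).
MUL(n, p)

Analyzing the change:
Before: n=-5, p=-4
After: n=20, p=-4
Variable n changed from -5 to 20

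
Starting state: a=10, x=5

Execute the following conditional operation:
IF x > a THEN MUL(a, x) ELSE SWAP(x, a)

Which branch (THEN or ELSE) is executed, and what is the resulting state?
Branch: ELSE, Final state: a=5, x=10

Evaluating condition: x > a
x = 5, a = 10
Condition is False, so ELSE branch executes
After SWAP(x, a): a=5, x=10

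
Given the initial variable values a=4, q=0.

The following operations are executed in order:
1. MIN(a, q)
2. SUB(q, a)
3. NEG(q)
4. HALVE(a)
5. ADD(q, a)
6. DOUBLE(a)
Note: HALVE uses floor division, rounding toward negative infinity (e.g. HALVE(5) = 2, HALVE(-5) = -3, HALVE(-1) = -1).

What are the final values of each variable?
{a: 0, q: 0}

Step-by-step execution:
Initial: a=4, q=0
After step 1 (MIN(a, q)): a=0, q=0
After step 2 (SUB(q, a)): a=0, q=0
After step 3 (NEG(q)): a=0, q=0
After step 4 (HALVE(a)): a=0, q=0
After step 5 (ADD(q, a)): a=0, q=0
After step 6 (DOUBLE(a)): a=0, q=0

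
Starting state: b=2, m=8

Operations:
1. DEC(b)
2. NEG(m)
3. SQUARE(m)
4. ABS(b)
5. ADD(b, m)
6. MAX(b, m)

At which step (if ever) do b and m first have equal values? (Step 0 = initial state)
Never

b and m never become equal during execution.

Comparing values at each step:
Initial: b=2, m=8
After step 1: b=1, m=8
After step 2: b=1, m=-8
After step 3: b=1, m=64
After step 4: b=1, m=64
After step 5: b=65, m=64
After step 6: b=65, m=64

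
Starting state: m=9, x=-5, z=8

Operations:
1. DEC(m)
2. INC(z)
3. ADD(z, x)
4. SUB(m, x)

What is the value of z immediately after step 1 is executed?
z = 8

Tracing z through execution:
Initial: z = 8
After step 1 (DEC(m)): z = 8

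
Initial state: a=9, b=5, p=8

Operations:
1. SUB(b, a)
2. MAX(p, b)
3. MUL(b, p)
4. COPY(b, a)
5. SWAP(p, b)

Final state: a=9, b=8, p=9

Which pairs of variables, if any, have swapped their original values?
None

Comparing initial and final values:
p: 8 → 9
b: 5 → 8
a: 9 → 9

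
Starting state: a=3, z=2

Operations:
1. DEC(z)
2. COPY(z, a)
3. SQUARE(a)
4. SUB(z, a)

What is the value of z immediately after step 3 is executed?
z = 3

Tracing z through execution:
Initial: z = 2
After step 1 (DEC(z)): z = 1
After step 2 (COPY(z, a)): z = 3
After step 3 (SQUARE(a)): z = 3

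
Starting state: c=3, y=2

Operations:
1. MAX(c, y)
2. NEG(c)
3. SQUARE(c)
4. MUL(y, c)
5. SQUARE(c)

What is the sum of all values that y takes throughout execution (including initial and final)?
44

Values of y at each step:
Initial: y = 2
After step 1: y = 2
After step 2: y = 2
After step 3: y = 2
After step 4: y = 18
After step 5: y = 18
Sum = 2 + 2 + 2 + 2 + 18 + 18 = 44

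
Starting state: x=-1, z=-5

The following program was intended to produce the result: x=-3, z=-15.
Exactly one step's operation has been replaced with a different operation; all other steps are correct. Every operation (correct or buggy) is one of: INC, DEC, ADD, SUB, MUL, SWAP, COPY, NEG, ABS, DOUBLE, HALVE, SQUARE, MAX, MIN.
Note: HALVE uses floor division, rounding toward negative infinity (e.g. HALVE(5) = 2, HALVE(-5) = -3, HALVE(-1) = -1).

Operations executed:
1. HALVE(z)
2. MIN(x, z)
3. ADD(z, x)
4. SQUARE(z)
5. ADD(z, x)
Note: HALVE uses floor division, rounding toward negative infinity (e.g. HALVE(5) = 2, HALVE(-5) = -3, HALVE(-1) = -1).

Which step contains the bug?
Step 4

Trace with buggy code:
Initial: x=-1, z=-5
After step 1: x=-1, z=-3
After step 2: x=-3, z=-3
After step 3: x=-3, z=-6
After step 4: x=-3, z=36
After step 5: x=-3, z=33
Actual final x=-3, z=33 ≠ expected x=-3, z=-15.
Step 4 is the only position where a single-operation replacement can produce the expected result.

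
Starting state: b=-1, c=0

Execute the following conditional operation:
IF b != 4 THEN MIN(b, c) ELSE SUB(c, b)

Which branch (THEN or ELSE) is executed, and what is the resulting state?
Branch: THEN, Final state: b=-1, c=0

Evaluating condition: b != 4
b = -1
Condition is True, so THEN branch executes
After MIN(b, c): b=-1, c=0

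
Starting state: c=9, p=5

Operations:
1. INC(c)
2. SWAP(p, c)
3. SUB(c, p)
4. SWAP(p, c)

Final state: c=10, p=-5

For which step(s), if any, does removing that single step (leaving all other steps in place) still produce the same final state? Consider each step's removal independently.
None - removing any single step changes the final result

Testing removal of each single step:
Without step 1: final = c=9, p=-4 (different)
Without step 2: final = c=5, p=5 (different)
Without step 3: final = c=10, p=5 (different)
Without step 4: final = c=-5, p=10 (different)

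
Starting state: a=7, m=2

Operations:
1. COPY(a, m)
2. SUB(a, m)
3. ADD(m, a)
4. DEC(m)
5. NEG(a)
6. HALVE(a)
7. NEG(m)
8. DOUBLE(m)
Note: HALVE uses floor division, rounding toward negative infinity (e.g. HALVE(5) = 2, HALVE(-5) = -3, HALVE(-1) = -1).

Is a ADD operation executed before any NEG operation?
Yes

First ADD: step 3
First NEG: step 5
Since 3 < 5, ADD comes first.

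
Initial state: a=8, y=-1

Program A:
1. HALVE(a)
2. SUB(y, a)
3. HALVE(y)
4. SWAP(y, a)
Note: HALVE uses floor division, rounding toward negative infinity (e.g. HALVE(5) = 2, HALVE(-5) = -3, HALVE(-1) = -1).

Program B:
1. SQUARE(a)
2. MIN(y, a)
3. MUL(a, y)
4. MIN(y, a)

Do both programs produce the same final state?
No

Program A final state: a=-3, y=4
Program B final state: a=-64, y=-64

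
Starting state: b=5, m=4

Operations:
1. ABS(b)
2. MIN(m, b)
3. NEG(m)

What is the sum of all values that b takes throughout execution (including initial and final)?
20

Values of b at each step:
Initial: b = 5
After step 1: b = 5
After step 2: b = 5
After step 3: b = 5
Sum = 5 + 5 + 5 + 5 = 20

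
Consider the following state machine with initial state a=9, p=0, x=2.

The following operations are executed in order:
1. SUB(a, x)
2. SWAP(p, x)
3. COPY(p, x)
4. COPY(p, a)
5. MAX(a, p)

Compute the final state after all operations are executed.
{a: 7, p: 7, x: 0}

Step-by-step execution:
Initial: a=9, p=0, x=2
After step 1 (SUB(a, x)): a=7, p=0, x=2
After step 2 (SWAP(p, x)): a=7, p=2, x=0
After step 3 (COPY(p, x)): a=7, p=0, x=0
After step 4 (COPY(p, a)): a=7, p=7, x=0
After step 5 (MAX(a, p)): a=7, p=7, x=0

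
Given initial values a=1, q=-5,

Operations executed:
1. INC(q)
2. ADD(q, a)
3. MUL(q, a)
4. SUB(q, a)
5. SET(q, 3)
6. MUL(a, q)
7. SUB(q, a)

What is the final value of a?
a = 3

Tracing execution:
Step 1: INC(q) → a = 1
Step 2: ADD(q, a) → a = 1
Step 3: MUL(q, a) → a = 1
Step 4: SUB(q, a) → a = 1
Step 5: SET(q, 3) → a = 1
Step 6: MUL(a, q) → a = 3
Step 7: SUB(q, a) → a = 3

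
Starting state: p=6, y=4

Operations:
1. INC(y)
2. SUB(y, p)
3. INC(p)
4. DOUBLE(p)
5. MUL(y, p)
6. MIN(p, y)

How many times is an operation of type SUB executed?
1

Counting SUB operations:
Step 2: SUB(y, p) ← SUB
Total: 1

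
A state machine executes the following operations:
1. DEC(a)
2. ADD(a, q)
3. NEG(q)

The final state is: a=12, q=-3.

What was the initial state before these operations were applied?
a=10, q=3

Working backwards:
Final state: a=12, q=-3
Before step 3 (NEG(q)): a=12, q=3
Before step 2 (ADD(a, q)): a=9, q=3
Before step 1 (DEC(a)): a=10, q=3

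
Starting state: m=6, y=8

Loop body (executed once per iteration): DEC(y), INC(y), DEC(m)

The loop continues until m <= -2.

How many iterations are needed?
8

Tracing iterations:
Initial: m=6, y=8
After iteration 1: m=5, y=8
After iteration 2: m=4, y=8
After iteration 3: m=3, y=8
After iteration 4: m=2, y=8
After iteration 5: m=1, y=8
After iteration 6: m=0, y=8
After iteration 7: m=-1, y=8
After iteration 8: m=-2, y=8
m <= -2 now holds, so the loop exits after 8 iterations.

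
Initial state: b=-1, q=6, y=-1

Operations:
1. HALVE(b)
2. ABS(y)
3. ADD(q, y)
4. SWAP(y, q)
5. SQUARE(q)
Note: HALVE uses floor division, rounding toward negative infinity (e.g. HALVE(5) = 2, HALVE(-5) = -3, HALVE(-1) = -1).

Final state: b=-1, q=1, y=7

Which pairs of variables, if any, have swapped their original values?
None

Comparing initial and final values:
y: -1 → 7
b: -1 → -1
q: 6 → 1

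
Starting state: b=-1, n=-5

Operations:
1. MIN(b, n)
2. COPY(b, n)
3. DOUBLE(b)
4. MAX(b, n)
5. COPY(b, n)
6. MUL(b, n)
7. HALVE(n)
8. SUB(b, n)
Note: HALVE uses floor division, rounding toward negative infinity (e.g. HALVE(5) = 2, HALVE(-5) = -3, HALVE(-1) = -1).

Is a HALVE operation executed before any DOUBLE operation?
No

First HALVE: step 7
First DOUBLE: step 3
Since 7 > 3, DOUBLE comes first.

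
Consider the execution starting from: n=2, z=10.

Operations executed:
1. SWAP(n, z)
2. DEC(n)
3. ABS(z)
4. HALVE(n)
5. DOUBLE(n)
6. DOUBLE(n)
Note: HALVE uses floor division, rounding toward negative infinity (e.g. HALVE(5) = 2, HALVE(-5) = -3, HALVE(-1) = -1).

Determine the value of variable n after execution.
n = 16

Tracing execution:
Step 1: SWAP(n, z) → n = 10
Step 2: DEC(n) → n = 9
Step 3: ABS(z) → n = 9
Step 4: HALVE(n) → n = 4
Step 5: DOUBLE(n) → n = 8
Step 6: DOUBLE(n) → n = 16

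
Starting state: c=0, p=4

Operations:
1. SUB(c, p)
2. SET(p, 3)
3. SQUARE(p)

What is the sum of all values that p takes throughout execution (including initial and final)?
20

Values of p at each step:
Initial: p = 4
After step 1: p = 4
After step 2: p = 3
After step 3: p = 9
Sum = 4 + 4 + 3 + 9 = 20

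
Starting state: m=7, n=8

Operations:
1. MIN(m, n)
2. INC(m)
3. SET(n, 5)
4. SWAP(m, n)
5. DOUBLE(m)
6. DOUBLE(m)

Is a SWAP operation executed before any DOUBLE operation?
Yes

First SWAP: step 4
First DOUBLE: step 5
Since 4 < 5, SWAP comes first.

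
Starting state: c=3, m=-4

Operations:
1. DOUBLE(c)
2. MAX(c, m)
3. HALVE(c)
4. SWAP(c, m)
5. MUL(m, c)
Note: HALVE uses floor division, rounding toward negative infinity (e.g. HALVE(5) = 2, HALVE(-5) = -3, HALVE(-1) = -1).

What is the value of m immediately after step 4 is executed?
m = 3

Tracing m through execution:
Initial: m = -4
After step 1 (DOUBLE(c)): m = -4
After step 2 (MAX(c, m)): m = -4
After step 3 (HALVE(c)): m = -4
After step 4 (SWAP(c, m)): m = 3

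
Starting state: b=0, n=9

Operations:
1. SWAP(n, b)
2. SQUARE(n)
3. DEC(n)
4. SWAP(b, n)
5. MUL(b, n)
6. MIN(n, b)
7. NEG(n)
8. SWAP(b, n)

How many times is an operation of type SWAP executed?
3

Counting SWAP operations:
Step 1: SWAP(n, b) ← SWAP
Step 4: SWAP(b, n) ← SWAP
Step 8: SWAP(b, n) ← SWAP
Total: 3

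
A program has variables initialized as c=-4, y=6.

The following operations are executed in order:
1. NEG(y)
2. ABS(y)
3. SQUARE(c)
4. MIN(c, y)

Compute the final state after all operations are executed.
{c: 6, y: 6}

Step-by-step execution:
Initial: c=-4, y=6
After step 1 (NEG(y)): c=-4, y=-6
After step 2 (ABS(y)): c=-4, y=6
After step 3 (SQUARE(c)): c=16, y=6
After step 4 (MIN(c, y)): c=6, y=6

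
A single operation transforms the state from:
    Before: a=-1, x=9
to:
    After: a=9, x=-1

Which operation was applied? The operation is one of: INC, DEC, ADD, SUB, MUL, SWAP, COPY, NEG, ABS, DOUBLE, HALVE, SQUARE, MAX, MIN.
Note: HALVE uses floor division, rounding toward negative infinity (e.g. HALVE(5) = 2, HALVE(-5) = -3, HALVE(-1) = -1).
SWAP(x, a)

Analyzing the change:
Before: a=-1, x=9
After: a=9, x=-1
Variable x changed from 9 to -1
Variable a changed from -1 to 9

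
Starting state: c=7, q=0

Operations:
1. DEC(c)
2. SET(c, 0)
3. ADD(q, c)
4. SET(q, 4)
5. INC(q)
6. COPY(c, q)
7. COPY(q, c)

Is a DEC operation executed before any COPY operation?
Yes

First DEC: step 1
First COPY: step 6
Since 1 < 6, DEC comes first.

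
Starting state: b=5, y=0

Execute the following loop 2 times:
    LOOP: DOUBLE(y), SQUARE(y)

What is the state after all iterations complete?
b=5, y=0

Iteration trace:
Start: b=5, y=0
After iteration 1: b=5, y=0
After iteration 2: b=5, y=0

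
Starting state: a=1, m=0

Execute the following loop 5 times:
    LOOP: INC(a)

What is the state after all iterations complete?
a=6, m=0

Iteration trace:
Start: a=1, m=0
After iteration 1: a=2, m=0
After iteration 2: a=3, m=0
After iteration 3: a=4, m=0
After iteration 4: a=5, m=0
After iteration 5: a=6, m=0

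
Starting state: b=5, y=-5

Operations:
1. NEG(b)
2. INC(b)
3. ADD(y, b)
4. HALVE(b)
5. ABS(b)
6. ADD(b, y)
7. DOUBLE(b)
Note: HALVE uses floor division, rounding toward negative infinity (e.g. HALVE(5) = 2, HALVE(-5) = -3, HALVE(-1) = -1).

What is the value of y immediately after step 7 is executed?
y = -9

Tracing y through execution:
Initial: y = -5
After step 1 (NEG(b)): y = -5
After step 2 (INC(b)): y = -5
After step 3 (ADD(y, b)): y = -9
After step 4 (HALVE(b)): y = -9
After step 5 (ABS(b)): y = -9
After step 6 (ADD(b, y)): y = -9
After step 7 (DOUBLE(b)): y = -9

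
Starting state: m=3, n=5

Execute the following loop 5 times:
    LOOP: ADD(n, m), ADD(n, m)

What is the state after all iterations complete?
m=3, n=35

Iteration trace:
Start: m=3, n=5
After iteration 1: m=3, n=11
After iteration 2: m=3, n=17
After iteration 3: m=3, n=23
After iteration 4: m=3, n=29
After iteration 5: m=3, n=35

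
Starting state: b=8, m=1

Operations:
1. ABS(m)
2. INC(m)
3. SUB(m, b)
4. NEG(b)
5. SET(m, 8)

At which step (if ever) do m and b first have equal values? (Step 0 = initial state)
Never

m and b never become equal during execution.

Comparing values at each step:
Initial: m=1, b=8
After step 1: m=1, b=8
After step 2: m=2, b=8
After step 3: m=-6, b=8
After step 4: m=-6, b=-8
After step 5: m=8, b=-8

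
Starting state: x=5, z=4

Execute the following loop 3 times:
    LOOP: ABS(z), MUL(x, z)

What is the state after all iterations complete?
x=320, z=4

Iteration trace:
Start: x=5, z=4
After iteration 1: x=20, z=4
After iteration 2: x=80, z=4
After iteration 3: x=320, z=4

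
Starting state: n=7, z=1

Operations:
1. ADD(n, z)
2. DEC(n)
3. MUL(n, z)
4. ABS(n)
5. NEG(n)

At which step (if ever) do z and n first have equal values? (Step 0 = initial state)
Never

z and n never become equal during execution.

Comparing values at each step:
Initial: z=1, n=7
After step 1: z=1, n=8
After step 2: z=1, n=7
After step 3: z=1, n=7
After step 4: z=1, n=7
After step 5: z=1, n=-7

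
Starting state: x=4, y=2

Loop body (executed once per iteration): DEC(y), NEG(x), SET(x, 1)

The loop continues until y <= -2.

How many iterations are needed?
4

Tracing iterations:
Initial: x=4, y=2
After iteration 1: x=1, y=1
After iteration 2: x=1, y=0
After iteration 3: x=1, y=-1
After iteration 4: x=1, y=-2
y <= -2 now holds, so the loop exits after 4 iterations.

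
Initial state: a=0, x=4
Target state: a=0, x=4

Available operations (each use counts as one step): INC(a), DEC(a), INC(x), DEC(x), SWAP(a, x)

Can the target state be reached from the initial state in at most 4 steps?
Yes

Path (0 steps): 0 steps (already at target)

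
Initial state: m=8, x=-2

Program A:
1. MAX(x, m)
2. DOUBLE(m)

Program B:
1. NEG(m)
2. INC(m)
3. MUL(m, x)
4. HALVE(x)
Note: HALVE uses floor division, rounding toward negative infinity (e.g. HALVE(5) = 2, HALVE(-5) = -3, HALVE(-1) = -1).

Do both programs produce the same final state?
No

Program A final state: m=16, x=8
Program B final state: m=14, x=-1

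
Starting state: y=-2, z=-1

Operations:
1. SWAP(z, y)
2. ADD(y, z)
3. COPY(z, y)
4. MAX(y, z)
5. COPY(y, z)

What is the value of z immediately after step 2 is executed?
z = -2

Tracing z through execution:
Initial: z = -1
After step 1 (SWAP(z, y)): z = -2
After step 2 (ADD(y, z)): z = -2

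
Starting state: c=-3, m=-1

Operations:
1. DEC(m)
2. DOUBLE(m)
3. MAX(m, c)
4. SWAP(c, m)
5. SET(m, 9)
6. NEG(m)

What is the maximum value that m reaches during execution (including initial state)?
9

Values of m at each step:
Initial: m = -1
After step 1: m = -2
After step 2: m = -4
After step 3: m = -3
After step 4: m = -3
After step 5: m = 9 ← maximum
After step 6: m = -9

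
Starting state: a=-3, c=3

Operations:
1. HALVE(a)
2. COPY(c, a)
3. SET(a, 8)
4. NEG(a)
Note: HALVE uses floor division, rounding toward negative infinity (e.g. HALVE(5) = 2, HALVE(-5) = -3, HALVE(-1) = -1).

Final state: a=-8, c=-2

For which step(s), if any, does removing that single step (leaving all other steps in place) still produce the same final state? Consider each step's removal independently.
None - removing any single step changes the final result

Testing removal of each single step:
Without step 1: final = a=-8, c=-3 (different)
Without step 2: final = a=-8, c=3 (different)
Without step 3: final = a=2, c=-2 (different)
Without step 4: final = a=8, c=-2 (different)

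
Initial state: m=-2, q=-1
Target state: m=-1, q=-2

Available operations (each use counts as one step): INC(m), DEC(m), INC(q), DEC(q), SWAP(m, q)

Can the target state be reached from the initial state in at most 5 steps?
Yes

Path (1 step): SWAP(m, q)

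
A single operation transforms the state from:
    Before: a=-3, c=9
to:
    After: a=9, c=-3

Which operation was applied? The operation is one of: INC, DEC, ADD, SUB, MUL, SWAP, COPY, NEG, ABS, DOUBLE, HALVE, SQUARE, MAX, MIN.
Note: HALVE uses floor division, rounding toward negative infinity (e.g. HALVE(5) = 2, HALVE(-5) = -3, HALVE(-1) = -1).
SWAP(a, c)

Analyzing the change:
Before: a=-3, c=9
After: a=9, c=-3
Variable a changed from -3 to 9
Variable c changed from 9 to -3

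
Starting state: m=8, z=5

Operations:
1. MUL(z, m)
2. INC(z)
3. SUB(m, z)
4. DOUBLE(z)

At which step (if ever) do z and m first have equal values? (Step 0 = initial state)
Never

z and m never become equal during execution.

Comparing values at each step:
Initial: z=5, m=8
After step 1: z=40, m=8
After step 2: z=41, m=8
After step 3: z=41, m=-33
After step 4: z=82, m=-33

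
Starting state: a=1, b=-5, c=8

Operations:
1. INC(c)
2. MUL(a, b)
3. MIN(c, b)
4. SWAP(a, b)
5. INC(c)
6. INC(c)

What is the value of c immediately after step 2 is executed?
c = 9

Tracing c through execution:
Initial: c = 8
After step 1 (INC(c)): c = 9
After step 2 (MUL(a, b)): c = 9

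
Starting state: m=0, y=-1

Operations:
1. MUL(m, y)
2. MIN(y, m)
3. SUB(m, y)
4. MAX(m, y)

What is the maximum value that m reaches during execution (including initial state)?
1

Values of m at each step:
Initial: m = 0
After step 1: m = 0
After step 2: m = 0
After step 3: m = 1 ← maximum
After step 4: m = 1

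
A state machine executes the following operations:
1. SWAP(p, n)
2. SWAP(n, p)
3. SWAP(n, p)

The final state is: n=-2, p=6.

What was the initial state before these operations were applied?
n=6, p=-2

Working backwards:
Final state: n=-2, p=6
Before step 3 (SWAP(n, p)): n=6, p=-2
Before step 2 (SWAP(n, p)): n=-2, p=6
Before step 1 (SWAP(p, n)): n=6, p=-2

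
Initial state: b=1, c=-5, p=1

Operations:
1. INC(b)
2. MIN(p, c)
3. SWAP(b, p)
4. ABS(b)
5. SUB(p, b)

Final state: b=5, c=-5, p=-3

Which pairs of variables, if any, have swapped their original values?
None

Comparing initial and final values:
p: 1 → -3
c: -5 → -5
b: 1 → 5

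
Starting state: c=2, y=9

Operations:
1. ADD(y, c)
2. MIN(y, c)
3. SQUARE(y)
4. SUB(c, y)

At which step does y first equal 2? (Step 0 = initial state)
Step 2

Tracing y:
Initial: y = 9
After step 1: y = 11
After step 2: y = 2 ← first occurrence
After step 3: y = 4
After step 4: y = 4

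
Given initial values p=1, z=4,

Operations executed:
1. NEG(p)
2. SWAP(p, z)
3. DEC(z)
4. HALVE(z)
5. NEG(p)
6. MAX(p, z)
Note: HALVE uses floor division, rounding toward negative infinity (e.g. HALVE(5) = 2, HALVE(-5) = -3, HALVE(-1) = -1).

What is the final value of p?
p = -1

Tracing execution:
Step 1: NEG(p) → p = -1
Step 2: SWAP(p, z) → p = 4
Step 3: DEC(z) → p = 4
Step 4: HALVE(z) → p = 4
Step 5: NEG(p) → p = -4
Step 6: MAX(p, z) → p = -1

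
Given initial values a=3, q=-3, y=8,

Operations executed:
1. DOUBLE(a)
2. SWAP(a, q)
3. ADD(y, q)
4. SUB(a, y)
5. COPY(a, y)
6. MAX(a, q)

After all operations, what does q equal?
q = 6

Tracing execution:
Step 1: DOUBLE(a) → q = -3
Step 2: SWAP(a, q) → q = 6
Step 3: ADD(y, q) → q = 6
Step 4: SUB(a, y) → q = 6
Step 5: COPY(a, y) → q = 6
Step 6: MAX(a, q) → q = 6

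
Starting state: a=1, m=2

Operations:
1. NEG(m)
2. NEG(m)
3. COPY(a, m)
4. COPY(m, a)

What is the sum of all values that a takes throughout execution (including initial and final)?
7

Values of a at each step:
Initial: a = 1
After step 1: a = 1
After step 2: a = 1
After step 3: a = 2
After step 4: a = 2
Sum = 1 + 1 + 1 + 2 + 2 = 7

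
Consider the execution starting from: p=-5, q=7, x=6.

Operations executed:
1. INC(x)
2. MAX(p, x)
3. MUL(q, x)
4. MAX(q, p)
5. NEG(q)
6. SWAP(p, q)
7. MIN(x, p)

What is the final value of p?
p = -49

Tracing execution:
Step 1: INC(x) → p = -5
Step 2: MAX(p, x) → p = 7
Step 3: MUL(q, x) → p = 7
Step 4: MAX(q, p) → p = 7
Step 5: NEG(q) → p = 7
Step 6: SWAP(p, q) → p = -49
Step 7: MIN(x, p) → p = -49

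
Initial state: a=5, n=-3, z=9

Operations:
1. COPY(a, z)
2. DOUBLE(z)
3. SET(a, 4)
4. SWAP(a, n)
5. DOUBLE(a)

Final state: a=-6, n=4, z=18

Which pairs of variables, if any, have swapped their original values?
None

Comparing initial and final values:
n: -3 → 4
a: 5 → -6
z: 9 → 18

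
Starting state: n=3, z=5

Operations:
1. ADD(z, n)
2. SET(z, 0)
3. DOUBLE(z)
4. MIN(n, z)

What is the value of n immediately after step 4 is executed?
n = 0

Tracing n through execution:
Initial: n = 3
After step 1 (ADD(z, n)): n = 3
After step 2 (SET(z, 0)): n = 3
After step 3 (DOUBLE(z)): n = 3
After step 4 (MIN(n, z)): n = 0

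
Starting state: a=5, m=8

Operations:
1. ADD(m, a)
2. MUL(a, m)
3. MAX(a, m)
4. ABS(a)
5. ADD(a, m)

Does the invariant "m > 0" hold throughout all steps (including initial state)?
Yes

The invariant holds at every step.

State at each step:
Initial: a=5, m=8
After step 1: a=5, m=13
After step 2: a=65, m=13
After step 3: a=65, m=13
After step 4: a=65, m=13
After step 5: a=78, m=13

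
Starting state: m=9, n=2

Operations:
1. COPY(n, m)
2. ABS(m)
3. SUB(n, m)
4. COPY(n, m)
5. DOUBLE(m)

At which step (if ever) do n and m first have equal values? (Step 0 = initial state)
Step 1

n and m first become equal after step 1.

Comparing values at each step:
Initial: n=2, m=9
After step 1: n=9, m=9 ← equal!
After step 2: n=9, m=9 ← equal!
After step 3: n=0, m=9
After step 4: n=9, m=9 ← equal!
After step 5: n=9, m=18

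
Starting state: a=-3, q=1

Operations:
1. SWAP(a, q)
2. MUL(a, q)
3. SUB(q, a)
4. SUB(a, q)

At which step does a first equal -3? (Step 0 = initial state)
Step 0

Tracing a:
Initial: a = -3 ← first occurrence
After step 1: a = 1
After step 2: a = -3
After step 3: a = -3
After step 4: a = -3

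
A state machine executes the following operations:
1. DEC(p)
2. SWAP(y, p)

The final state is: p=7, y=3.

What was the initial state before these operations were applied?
p=4, y=7

Working backwards:
Final state: p=7, y=3
Before step 2 (SWAP(y, p)): p=3, y=7
Before step 1 (DEC(p)): p=4, y=7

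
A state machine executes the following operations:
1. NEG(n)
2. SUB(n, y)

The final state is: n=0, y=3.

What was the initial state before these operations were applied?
n=-3, y=3

Working backwards:
Final state: n=0, y=3
Before step 2 (SUB(n, y)): n=3, y=3
Before step 1 (NEG(n)): n=-3, y=3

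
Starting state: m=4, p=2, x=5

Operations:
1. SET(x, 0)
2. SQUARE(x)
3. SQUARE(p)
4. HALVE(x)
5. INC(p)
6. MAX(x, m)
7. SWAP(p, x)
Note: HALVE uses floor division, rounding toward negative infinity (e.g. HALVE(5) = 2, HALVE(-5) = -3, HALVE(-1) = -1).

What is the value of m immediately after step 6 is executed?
m = 4

Tracing m through execution:
Initial: m = 4
After step 1 (SET(x, 0)): m = 4
After step 2 (SQUARE(x)): m = 4
After step 3 (SQUARE(p)): m = 4
After step 4 (HALVE(x)): m = 4
After step 5 (INC(p)): m = 4
After step 6 (MAX(x, m)): m = 4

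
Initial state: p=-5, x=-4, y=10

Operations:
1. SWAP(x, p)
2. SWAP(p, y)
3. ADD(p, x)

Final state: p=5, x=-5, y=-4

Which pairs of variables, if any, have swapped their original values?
None

Comparing initial and final values:
p: -5 → 5
y: 10 → -4
x: -4 → -5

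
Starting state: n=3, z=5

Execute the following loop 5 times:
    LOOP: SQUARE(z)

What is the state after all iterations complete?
n=3, z=23283064365386962890625

Iteration trace:
Start: n=3, z=5
After iteration 1: n=3, z=25
After iteration 2: n=3, z=625
After iteration 3: n=3, z=390625
After iteration 4: n=3, z=152587890625
After iteration 5: n=3, z=23283064365386962890625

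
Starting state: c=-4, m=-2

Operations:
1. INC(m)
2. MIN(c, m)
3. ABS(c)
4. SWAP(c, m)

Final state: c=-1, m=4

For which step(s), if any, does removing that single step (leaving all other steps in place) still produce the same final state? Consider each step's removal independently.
Step(s) 2

Testing removal of each single step:
Without step 1: final = c=-2, m=4 (different)
Without step 2: final = c=-1, m=4 (same)
Without step 3: final = c=-1, m=-4 (different)
Without step 4: final = c=4, m=-1 (different)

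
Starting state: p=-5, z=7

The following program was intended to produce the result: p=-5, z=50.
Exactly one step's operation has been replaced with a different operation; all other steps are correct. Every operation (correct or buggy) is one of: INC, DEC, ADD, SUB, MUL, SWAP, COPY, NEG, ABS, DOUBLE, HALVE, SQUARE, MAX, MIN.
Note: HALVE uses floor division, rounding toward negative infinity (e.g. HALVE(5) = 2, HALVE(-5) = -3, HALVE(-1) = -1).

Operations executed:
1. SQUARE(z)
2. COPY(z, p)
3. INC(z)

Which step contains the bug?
Step 2

Trace with buggy code:
Initial: p=-5, z=7
After step 1: p=-5, z=49
After step 2: p=-5, z=-5
After step 3: p=-5, z=-4
Actual final p=-5, z=-4 ≠ expected p=-5, z=50.
Step 2 is the only position where a single-operation replacement can produce the expected result.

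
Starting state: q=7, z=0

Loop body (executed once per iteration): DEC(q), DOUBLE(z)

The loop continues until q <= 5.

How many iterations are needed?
2

Tracing iterations:
Initial: q=7, z=0
After iteration 1: q=6, z=0
After iteration 2: q=5, z=0
q <= 5 now holds, so the loop exits after 2 iterations.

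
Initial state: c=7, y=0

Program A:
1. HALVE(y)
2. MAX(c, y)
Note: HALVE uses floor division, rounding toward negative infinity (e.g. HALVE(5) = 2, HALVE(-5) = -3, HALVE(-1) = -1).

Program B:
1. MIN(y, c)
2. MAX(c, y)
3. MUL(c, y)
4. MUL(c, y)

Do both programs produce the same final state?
No

Program A final state: c=7, y=0
Program B final state: c=0, y=0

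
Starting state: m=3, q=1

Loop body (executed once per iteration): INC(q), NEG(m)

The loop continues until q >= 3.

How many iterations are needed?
2

Tracing iterations:
Initial: m=3, q=1
After iteration 1: m=-3, q=2
After iteration 2: m=3, q=3
q >= 3 now holds, so the loop exits after 2 iterations.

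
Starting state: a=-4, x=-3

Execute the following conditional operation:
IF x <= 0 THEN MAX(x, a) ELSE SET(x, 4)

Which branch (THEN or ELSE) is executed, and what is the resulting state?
Branch: THEN, Final state: a=-4, x=-3

Evaluating condition: x <= 0
x = -3
Condition is True, so THEN branch executes
After MAX(x, a): a=-4, x=-3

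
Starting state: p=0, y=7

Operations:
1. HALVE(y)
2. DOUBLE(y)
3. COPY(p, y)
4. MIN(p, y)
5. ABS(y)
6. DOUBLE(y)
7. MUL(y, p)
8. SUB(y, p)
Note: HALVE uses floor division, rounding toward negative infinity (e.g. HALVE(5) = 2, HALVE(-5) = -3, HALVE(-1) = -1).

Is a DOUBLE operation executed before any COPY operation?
Yes

First DOUBLE: step 2
First COPY: step 3
Since 2 < 3, DOUBLE comes first.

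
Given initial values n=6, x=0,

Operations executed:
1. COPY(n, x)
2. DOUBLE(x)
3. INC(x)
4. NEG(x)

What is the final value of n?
n = 0

Tracing execution:
Step 1: COPY(n, x) → n = 0
Step 2: DOUBLE(x) → n = 0
Step 3: INC(x) → n = 0
Step 4: NEG(x) → n = 0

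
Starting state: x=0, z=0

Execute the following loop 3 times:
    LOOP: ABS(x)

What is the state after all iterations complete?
x=0, z=0

Iteration trace:
Start: x=0, z=0
After iteration 1: x=0, z=0
After iteration 2: x=0, z=0
After iteration 3: x=0, z=0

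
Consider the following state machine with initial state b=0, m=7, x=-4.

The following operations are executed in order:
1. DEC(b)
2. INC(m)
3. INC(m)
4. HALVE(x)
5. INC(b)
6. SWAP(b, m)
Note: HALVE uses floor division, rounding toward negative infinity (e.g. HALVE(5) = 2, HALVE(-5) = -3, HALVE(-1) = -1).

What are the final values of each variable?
{b: 9, m: 0, x: -2}

Step-by-step execution:
Initial: b=0, m=7, x=-4
After step 1 (DEC(b)): b=-1, m=7, x=-4
After step 2 (INC(m)): b=-1, m=8, x=-4
After step 3 (INC(m)): b=-1, m=9, x=-4
After step 4 (HALVE(x)): b=-1, m=9, x=-2
After step 5 (INC(b)): b=0, m=9, x=-2
After step 6 (SWAP(b, m)): b=9, m=0, x=-2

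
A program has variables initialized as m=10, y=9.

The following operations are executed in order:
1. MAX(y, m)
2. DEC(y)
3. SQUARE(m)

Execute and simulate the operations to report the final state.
{m: 100, y: 9}

Step-by-step execution:
Initial: m=10, y=9
After step 1 (MAX(y, m)): m=10, y=10
After step 2 (DEC(y)): m=10, y=9
After step 3 (SQUARE(m)): m=100, y=9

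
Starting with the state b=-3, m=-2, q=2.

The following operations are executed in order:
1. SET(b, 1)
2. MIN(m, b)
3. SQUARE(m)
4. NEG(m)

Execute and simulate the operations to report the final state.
{b: 1, m: -4, q: 2}

Step-by-step execution:
Initial: b=-3, m=-2, q=2
After step 1 (SET(b, 1)): b=1, m=-2, q=2
After step 2 (MIN(m, b)): b=1, m=-2, q=2
After step 3 (SQUARE(m)): b=1, m=4, q=2
After step 4 (NEG(m)): b=1, m=-4, q=2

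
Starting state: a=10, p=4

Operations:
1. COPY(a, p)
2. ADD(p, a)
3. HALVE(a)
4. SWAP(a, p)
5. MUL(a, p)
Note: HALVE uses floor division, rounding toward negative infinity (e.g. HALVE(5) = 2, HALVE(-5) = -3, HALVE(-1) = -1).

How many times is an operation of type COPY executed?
1

Counting COPY operations:
Step 1: COPY(a, p) ← COPY
Total: 1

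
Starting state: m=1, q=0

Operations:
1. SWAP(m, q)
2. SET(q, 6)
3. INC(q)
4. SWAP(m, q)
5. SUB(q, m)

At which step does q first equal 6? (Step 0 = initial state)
Step 2

Tracing q:
Initial: q = 0
After step 1: q = 1
After step 2: q = 6 ← first occurrence
After step 3: q = 7
After step 4: q = 0
After step 5: q = -7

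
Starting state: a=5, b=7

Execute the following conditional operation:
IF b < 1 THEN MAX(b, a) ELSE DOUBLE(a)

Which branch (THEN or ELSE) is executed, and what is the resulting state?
Branch: ELSE, Final state: a=10, b=7

Evaluating condition: b < 1
b = 7
Condition is False, so ELSE branch executes
After DOUBLE(a): a=10, b=7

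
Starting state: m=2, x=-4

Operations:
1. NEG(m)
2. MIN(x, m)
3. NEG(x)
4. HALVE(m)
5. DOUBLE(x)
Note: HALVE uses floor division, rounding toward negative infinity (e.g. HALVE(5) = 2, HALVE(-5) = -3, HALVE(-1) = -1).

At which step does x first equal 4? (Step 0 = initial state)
Step 3

Tracing x:
Initial: x = -4
After step 1: x = -4
After step 2: x = -4
After step 3: x = 4 ← first occurrence
After step 4: x = 4
After step 5: x = 8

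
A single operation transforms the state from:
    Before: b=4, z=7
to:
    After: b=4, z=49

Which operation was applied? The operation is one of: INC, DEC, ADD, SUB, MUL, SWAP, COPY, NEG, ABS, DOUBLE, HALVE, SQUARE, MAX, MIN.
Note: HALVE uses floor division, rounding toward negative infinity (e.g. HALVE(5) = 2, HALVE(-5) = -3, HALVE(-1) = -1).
SQUARE(z)

Analyzing the change:
Before: b=4, z=7
After: b=4, z=49
Variable z changed from 7 to 49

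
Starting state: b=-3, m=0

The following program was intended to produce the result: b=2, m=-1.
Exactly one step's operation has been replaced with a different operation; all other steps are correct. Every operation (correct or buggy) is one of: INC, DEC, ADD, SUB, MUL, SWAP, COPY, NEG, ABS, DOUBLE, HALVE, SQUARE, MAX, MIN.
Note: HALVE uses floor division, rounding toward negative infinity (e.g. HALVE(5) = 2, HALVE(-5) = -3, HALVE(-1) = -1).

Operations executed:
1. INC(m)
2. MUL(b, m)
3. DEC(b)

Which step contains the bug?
Step 1

Trace with buggy code:
Initial: b=-3, m=0
After step 1: b=-3, m=1
After step 2: b=-3, m=1
After step 3: b=-4, m=1
Actual final b=-4, m=1 ≠ expected b=2, m=-1.
Step 1 is the only position where a single-operation replacement can produce the expected result.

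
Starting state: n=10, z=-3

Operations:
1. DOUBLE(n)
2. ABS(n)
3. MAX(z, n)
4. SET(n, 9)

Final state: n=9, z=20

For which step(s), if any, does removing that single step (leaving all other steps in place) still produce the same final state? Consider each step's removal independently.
Step(s) 2

Testing removal of each single step:
Without step 1: final = n=9, z=10 (different)
Without step 2: final = n=9, z=20 (same)
Without step 3: final = n=9, z=-3 (different)
Without step 4: final = n=20, z=20 (different)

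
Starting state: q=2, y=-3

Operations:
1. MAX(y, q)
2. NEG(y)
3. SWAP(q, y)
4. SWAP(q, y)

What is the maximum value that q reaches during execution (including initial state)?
2

Values of q at each step:
Initial: q = 2 ← maximum
After step 1: q = 2
After step 2: q = 2
After step 3: q = -2
After step 4: q = 2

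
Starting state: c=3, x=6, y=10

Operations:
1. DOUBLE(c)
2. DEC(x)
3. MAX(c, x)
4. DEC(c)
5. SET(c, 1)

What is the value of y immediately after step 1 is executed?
y = 10

Tracing y through execution:
Initial: y = 10
After step 1 (DOUBLE(c)): y = 10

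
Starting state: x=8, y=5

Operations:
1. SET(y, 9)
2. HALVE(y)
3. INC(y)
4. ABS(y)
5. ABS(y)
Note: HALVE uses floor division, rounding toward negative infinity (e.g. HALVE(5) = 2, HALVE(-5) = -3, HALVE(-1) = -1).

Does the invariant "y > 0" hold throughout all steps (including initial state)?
Yes

The invariant holds at every step.

State at each step:
Initial: x=8, y=5
After step 1: x=8, y=9
After step 2: x=8, y=4
After step 3: x=8, y=5
After step 4: x=8, y=5
After step 5: x=8, y=5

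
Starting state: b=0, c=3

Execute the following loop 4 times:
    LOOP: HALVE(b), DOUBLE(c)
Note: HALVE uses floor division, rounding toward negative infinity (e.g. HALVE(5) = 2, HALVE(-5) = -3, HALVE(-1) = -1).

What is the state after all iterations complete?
b=0, c=48

Iteration trace:
Start: b=0, c=3
After iteration 1: b=0, c=6
After iteration 2: b=0, c=12
After iteration 3: b=0, c=24
After iteration 4: b=0, c=48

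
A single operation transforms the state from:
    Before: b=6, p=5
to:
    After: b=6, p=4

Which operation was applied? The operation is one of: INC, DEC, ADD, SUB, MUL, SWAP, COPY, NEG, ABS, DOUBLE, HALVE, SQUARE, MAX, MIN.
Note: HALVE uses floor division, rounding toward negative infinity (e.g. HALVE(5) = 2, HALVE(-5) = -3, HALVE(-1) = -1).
DEC(p)

Analyzing the change:
Before: b=6, p=5
After: b=6, p=4
Variable p changed from 5 to 4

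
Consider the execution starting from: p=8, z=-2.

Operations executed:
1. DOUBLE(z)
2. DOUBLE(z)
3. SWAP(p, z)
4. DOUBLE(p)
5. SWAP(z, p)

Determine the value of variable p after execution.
p = 8

Tracing execution:
Step 1: DOUBLE(z) → p = 8
Step 2: DOUBLE(z) → p = 8
Step 3: SWAP(p, z) → p = -8
Step 4: DOUBLE(p) → p = -16
Step 5: SWAP(z, p) → p = 8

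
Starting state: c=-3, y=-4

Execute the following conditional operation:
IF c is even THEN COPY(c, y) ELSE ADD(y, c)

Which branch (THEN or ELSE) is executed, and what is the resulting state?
Branch: ELSE, Final state: c=-3, y=-7

Evaluating condition: c is even
Condition is False, so ELSE branch executes
After ADD(y, c): c=-3, y=-7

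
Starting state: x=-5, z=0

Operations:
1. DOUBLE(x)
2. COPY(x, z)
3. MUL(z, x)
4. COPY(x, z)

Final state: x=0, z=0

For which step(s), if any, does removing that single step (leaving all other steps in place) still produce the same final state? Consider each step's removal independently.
Step(s) 1, 2, 3, 4

Testing removal of each single step:
Without step 1: final = x=0, z=0 (same)
Without step 2: final = x=0, z=0 (same)
Without step 3: final = x=0, z=0 (same)
Without step 4: final = x=0, z=0 (same)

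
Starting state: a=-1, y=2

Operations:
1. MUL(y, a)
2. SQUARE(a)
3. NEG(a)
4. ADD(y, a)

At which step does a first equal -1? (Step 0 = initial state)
Step 0

Tracing a:
Initial: a = -1 ← first occurrence
After step 1: a = -1
After step 2: a = 1
After step 3: a = -1
After step 4: a = -1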